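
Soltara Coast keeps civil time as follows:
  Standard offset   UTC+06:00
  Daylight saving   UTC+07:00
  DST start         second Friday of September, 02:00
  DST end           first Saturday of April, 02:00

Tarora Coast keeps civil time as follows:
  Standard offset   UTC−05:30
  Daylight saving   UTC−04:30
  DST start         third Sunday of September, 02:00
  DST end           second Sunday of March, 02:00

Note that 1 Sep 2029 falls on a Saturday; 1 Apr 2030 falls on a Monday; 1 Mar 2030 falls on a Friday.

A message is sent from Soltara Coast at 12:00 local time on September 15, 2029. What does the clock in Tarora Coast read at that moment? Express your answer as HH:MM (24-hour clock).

1 September 2029 is a Saturday, so the first Friday is September 7 and the second is September 14.
1 April 2030 is a Monday, so the first Saturday is April 6.
Daylight saving runs 14 September 2029 – 6 April 2030; September 15, 2029 is inside that window, so Soltara Coast is at UTC+07:00.
12:00 Soltara Coast − 7h = 05:00 UTC.
1 September 2029 is a Saturday, so the first Sunday is September 2 and the third is September 16.
1 March 2030 is a Friday, so the first Sunday is March 3 and the second is March 10.
At the standard offset (UTC−05:30), 05:00 UTC − 5h30m = 23:30 Tarora Coast standard time (rolling into the previous day, 14 September 2029).
The standard-time date in Tarora Coast, September 14, 2029, does not fall between 16 September 2029 and 10 March 2030, so daylight saving is not in effect and Tarora Coast is at UTC−05:30.
05:00 UTC − 5h30m = 23:30 Tarora Coast (rolling into the previous day, 14 September 2029).

23:30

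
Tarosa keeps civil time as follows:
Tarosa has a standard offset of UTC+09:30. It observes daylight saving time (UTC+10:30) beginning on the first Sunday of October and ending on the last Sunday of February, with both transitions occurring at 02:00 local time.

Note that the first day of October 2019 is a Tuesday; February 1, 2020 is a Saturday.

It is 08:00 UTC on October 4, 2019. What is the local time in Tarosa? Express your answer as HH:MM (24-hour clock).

17:30

1 October 2019 is a Tuesday, so the first Sunday is October 6.
1 February 2020 is a Saturday, so Sundays fall on 2, 9, 16, 23; the last is February 23.
At the standard offset (UTC+09:30), 08:00 UTC + 9h30m = 17:30 Tarosa standard time.
The standard-time date in Tarosa, October 4, 2019, is outside the daylight-saving period (6 October 2019 – 23 February 2020), so Tarosa is on standard time, UTC+09:30.
08:00 UTC + 9h30m = 17:30 local.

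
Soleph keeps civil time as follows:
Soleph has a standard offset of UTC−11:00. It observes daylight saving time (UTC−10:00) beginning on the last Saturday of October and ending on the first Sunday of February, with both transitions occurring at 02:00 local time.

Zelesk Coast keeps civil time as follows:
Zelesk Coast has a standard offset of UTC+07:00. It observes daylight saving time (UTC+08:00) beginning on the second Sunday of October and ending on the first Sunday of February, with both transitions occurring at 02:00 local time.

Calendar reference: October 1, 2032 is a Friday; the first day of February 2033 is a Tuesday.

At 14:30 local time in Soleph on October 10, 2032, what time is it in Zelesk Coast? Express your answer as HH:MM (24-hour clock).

09:30

1 October 2032 is a Friday, so Saturdays fall on 2, 9, 16, 23, 30; the last is October 30.
1 February 2033 is a Tuesday, so the first Sunday is February 6.
October 10, 2032 is outside the daylight-saving period (30 October 2032 – 6 February 2033), so Soleph is on standard time, UTC−11:00.
14:30 Soleph + 11h = 01:30 UTC (rolling into the next day, 11 October 2032).
1 October 2032 is a Friday, so the first Sunday is October 3 and the second is October 10.
1 February 2033 is a Tuesday, so the first Sunday is February 6.
At the standard offset (UTC+07:00), 01:30 UTC + 7h = 08:30 Zelesk Coast standard time.
The standard-time date in Zelesk Coast, October 11, 2032, lies within the daylight-saving period (10 October 2032 – 6 February 2033), so Zelesk Coast is on daylight time, UTC+08:00.
01:30 UTC + 8h = 09:30 Zelesk Coast.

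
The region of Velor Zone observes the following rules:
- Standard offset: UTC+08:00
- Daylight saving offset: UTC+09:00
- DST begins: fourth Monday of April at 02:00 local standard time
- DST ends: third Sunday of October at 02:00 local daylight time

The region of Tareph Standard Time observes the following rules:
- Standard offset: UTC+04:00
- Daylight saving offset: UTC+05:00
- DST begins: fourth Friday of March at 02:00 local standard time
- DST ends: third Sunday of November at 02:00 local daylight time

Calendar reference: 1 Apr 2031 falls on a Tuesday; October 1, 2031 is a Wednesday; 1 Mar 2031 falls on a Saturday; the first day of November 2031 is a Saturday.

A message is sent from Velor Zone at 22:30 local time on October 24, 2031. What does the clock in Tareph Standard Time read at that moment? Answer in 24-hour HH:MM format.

1 April 2031 is a Tuesday, so the first Monday is April 7 and the fourth is April 28.
1 October 2031 is a Wednesday, so the first Sunday is October 5 and the third is October 19.
October 24, 2031 does not fall between 28 April and 19 October, so daylight saving is not in effect and Velor Zone is at UTC+08:00.
22:30 Velor Zone − 8h = 14:30 UTC.
1 March 2031 is a Saturday, so the first Friday is March 7 and the fourth is March 28.
1 November 2031 is a Saturday, so the first Sunday is November 2 and the third is November 16.
At the standard offset (UTC+04:00), 14:30 UTC + 4h = 18:30 Tareph Standard Time standard time.
Daylight saving runs 28 March – 16 November; the standard-time date in Tareph Standard Time, October 24, 2031, is inside that window, so Tareph Standard Time is at UTC+05:00.
14:30 UTC + 5h = 19:30 Tareph Standard Time.

19:30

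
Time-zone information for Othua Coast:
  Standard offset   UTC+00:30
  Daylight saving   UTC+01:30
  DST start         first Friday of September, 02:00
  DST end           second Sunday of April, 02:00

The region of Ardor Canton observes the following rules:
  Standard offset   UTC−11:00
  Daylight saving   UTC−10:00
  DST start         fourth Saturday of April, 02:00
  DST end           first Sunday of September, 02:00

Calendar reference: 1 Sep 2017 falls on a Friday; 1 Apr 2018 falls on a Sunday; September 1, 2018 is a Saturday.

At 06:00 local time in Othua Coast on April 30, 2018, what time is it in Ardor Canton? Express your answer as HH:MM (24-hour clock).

19:30

1 September 2017 is a Friday, so the first Friday is September 1.
1 April 2018 is a Sunday, so the first Sunday is April 1 and the second is April 8.
April 30, 2018 is outside the daylight-saving period (1 September 2017 – 8 April 2018), so Othua Coast is on standard time, UTC+00:30.
06:00 Othua Coast − 0h30m = 05:30 UTC.
1 April 2018 is a Sunday, so the first Saturday is April 7 and the fourth is April 28.
1 September 2018 is a Saturday, so the first Sunday is September 2.
At the standard offset (UTC−11:00), 05:30 UTC − 11h = 18:30 Ardor Canton standard time (rolling into the previous day, 29 April 2018).
Daylight saving runs 28 April – 2 September; the standard-time date in Ardor Canton, April 29, 2018, is inside that window, so Ardor Canton is at UTC−10:00.
05:30 UTC − 10h = 19:30 Ardor Canton (rolling into the previous day, 29 April 2018).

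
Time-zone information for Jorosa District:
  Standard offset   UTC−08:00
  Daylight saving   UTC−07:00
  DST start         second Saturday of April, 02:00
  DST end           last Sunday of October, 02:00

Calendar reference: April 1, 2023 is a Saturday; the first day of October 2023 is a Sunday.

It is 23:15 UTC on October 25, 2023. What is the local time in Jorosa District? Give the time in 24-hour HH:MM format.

16:15

1 April 2023 is a Saturday, so the first Saturday is April 1 and the second is April 8.
1 October 2023 is a Sunday, so Sundays fall on 1, 8, 15, 22, 29; the last is October 29.
At the standard offset (UTC−08:00), 23:15 UTC − 8h = 15:15 Jorosa District standard time.
Daylight saving runs 8 April – 29 October; the standard-time date in Jorosa District, October 25, 2023, is inside that window, so Jorosa District is at UTC−07:00.
23:15 UTC − 7h = 16:15 local.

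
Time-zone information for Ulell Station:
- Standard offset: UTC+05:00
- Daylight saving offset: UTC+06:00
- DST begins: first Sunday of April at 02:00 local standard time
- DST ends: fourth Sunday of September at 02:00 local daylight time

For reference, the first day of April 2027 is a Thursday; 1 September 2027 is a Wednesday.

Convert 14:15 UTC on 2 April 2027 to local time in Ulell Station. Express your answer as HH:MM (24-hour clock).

19:15

1 April 2027 is a Thursday, so the first Sunday is April 4.
1 September 2027 is a Wednesday, so the first Sunday is September 5 and the fourth is September 26.
At the standard offset (UTC+05:00), 14:15 UTC + 5h = 19:15 Ulell Station standard time.
Daylight saving runs 4 April – 26 September; the standard-time date in Ulell Station, 2 April 2027, is outside that window, so Ulell Station is on standard time at UTC+05:00.
14:15 UTC + 5h = 19:15 local.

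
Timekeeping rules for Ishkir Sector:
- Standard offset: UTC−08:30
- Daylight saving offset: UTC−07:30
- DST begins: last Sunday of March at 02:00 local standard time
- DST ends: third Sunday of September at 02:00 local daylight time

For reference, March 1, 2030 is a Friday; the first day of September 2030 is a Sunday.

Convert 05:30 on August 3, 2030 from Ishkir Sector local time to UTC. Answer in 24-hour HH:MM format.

1 March 2030 is a Friday, so Sundays fall on 3, 10, 17, 24, 31; the last is March 31.
1 September 2030 is a Sunday, so the first Sunday is September 1 and the third is September 15.
August 3, 2030 falls between 31 March and 15 September, so daylight saving is in effect and Ishkir Sector is at UTC−07:30.
05:30 local + 7h30m = 13:00 UTC.

13:00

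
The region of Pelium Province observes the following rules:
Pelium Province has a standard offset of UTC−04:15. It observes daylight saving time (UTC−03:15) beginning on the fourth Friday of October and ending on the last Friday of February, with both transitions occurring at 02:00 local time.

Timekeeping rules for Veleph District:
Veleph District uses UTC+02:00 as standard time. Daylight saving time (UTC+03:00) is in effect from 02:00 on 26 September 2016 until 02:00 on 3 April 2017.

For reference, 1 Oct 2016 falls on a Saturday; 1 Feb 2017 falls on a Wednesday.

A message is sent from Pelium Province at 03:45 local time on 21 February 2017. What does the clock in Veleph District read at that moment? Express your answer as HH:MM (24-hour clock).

1 October 2016 is a Saturday, so the first Friday is October 7 and the fourth is October 28.
1 February 2017 is a Wednesday, so Fridays fall on 3, 10, 17, 24; the last is February 24.
21 February 2017 falls between 28 October 2016 and 24 February 2017, so daylight saving is in effect and Pelium Province is at UTC−03:15.
03:45 Pelium Province + 3h15m = 07:00 UTC.
At the standard offset (UTC+02:00), 07:00 UTC + 2h = 09:00 Veleph District standard time.
The standard-time date in Veleph District, 21 February 2017, lies within the daylight-saving period (26 September 2016 – 3 April 2017), so Veleph District is on daylight time, UTC+03:00.
07:00 UTC + 3h = 10:00 Veleph District.

10:00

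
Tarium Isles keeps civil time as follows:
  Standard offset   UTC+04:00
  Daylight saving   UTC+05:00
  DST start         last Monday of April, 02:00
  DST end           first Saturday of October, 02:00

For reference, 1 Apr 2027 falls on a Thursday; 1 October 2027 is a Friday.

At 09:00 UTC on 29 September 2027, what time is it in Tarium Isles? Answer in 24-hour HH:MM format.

14:00

1 April 2027 is a Thursday, so Mondays fall on 5, 12, 19, 26; the last is April 26.
1 October 2027 is a Friday, so the first Saturday is October 2.
At the standard offset (UTC+04:00), 09:00 UTC + 4h = 13:00 Tarium Isles standard time.
The standard-time date in Tarium Isles, 29 September 2027, lies within the daylight-saving period (26 April – 2 October), so Tarium Isles is on daylight time, UTC+05:00.
09:00 UTC + 5h = 14:00 local.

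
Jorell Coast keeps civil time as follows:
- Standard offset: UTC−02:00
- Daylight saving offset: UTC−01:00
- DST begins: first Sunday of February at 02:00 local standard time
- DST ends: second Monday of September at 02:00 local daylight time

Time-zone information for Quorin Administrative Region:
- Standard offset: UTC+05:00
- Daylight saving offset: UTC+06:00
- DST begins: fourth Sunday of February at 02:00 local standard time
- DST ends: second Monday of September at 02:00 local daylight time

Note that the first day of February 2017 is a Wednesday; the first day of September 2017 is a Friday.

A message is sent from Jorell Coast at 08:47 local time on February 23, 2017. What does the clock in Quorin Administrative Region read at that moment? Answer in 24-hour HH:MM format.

14:47

1 February 2017 is a Wednesday, so the first Sunday is February 5.
1 September 2017 is a Friday, so the first Monday is September 4 and the second is September 11.
Daylight saving runs 5 February – 11 September; February 23, 2017 is inside that window, so Jorell Coast is at UTC−01:00.
08:47 Jorell Coast + 1h = 09:47 UTC.
1 February 2017 is a Wednesday, so the first Sunday is February 5 and the fourth is February 26.
1 September 2017 is a Friday, so the first Monday is September 4 and the second is September 11.
At the standard offset (UTC+05:00), 09:47 UTC + 5h = 14:47 Quorin Administrative Region standard time.
The standard-time date in Quorin Administrative Region, February 23, 2017, does not fall between 26 February and 11 September, so daylight saving is not in effect and Quorin Administrative Region is at UTC+05:00.
09:47 UTC + 5h = 14:47 Quorin Administrative Region.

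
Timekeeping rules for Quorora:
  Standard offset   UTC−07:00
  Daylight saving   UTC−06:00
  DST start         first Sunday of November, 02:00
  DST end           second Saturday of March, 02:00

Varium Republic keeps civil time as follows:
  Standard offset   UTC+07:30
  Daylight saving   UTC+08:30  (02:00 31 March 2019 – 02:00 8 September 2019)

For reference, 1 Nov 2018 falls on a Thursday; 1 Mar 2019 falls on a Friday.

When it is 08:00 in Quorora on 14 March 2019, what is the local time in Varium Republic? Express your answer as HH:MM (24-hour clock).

22:30

1 November 2018 is a Thursday, so the first Sunday is November 4.
1 March 2019 is a Friday, so the first Saturday is March 2 and the second is March 9.
Daylight saving runs 4 November 2018 – 9 March 2019; 14 March 2019 is outside that window, so Quorora is on standard time at UTC−07:00.
08:00 Quorora + 7h = 15:00 UTC.
At the standard offset (UTC+07:30), 15:00 UTC + 7h30m = 22:30 Varium Republic standard time.
The standard-time date in Varium Republic, 14 March 2019, is outside the daylight-saving period (31 March – 8 September), so Varium Republic is on standard time, UTC+07:30.
15:00 UTC + 7h30m = 22:30 Varium Republic.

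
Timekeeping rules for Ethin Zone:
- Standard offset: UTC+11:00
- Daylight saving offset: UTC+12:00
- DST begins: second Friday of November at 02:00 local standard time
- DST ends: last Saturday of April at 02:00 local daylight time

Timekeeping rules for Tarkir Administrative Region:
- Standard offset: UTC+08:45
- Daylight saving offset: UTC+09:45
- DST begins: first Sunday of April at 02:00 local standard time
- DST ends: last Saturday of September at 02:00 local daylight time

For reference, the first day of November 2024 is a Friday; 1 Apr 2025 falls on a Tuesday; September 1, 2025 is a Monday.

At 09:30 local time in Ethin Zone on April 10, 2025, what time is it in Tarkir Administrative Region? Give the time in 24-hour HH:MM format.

07:15

1 November 2024 is a Friday, so the first Friday is November 1 and the second is November 8.
1 April 2025 is a Tuesday, so Saturdays fall on 5, 12, 19, 26; the last is April 26.
April 10, 2025 lies within the daylight-saving period (8 November 2024 – 26 April 2025), so Ethin Zone is on daylight time, UTC+12:00.
09:30 Ethin Zone − 12h = 21:30 UTC (rolling into the previous day, 9 April 2025).
1 April 2025 is a Tuesday, so the first Sunday is April 6.
1 September 2025 is a Monday, so Saturdays fall on 6, 13, 20, 27; the last is September 27.
At the standard offset (UTC+08:45), 21:30 UTC + 8h45m = 06:15 Tarkir Administrative Region standard time (rolling into the next day, 10 April 2025).
The standard-time date in Tarkir Administrative Region, April 10, 2025, lies within the daylight-saving period (6 April – 27 September), so Tarkir Administrative Region is on daylight time, UTC+09:45.
21:30 UTC + 9h45m = 07:15 Tarkir Administrative Region (rolling into the next day, 10 April 2025).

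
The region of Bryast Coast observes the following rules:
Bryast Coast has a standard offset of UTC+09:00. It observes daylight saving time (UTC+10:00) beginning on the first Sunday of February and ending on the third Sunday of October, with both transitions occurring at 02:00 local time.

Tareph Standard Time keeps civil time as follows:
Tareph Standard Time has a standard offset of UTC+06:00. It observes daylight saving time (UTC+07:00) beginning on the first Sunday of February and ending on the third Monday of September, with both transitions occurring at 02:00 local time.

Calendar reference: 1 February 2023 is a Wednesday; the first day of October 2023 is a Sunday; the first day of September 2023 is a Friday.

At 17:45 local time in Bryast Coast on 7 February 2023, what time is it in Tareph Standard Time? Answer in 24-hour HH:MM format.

1 February 2023 is a Wednesday, so the first Sunday is February 5.
1 October 2023 is a Sunday, so the first Sunday is October 1 and the third is October 15.
7 February 2023 lies within the daylight-saving period (5 February – 15 October), so Bryast Coast is on daylight time, UTC+10:00.
17:45 Bryast Coast − 10h = 07:45 UTC.
1 February 2023 is a Wednesday, so the first Sunday is February 5.
1 September 2023 is a Friday, so the first Monday is September 4 and the third is September 18.
At the standard offset (UTC+06:00), 07:45 UTC + 6h = 13:45 Tareph Standard Time standard time.
Daylight saving runs 5 February – 18 September; the standard-time date in Tareph Standard Time, 7 February 2023, is inside that window, so Tareph Standard Time is at UTC+07:00.
07:45 UTC + 7h = 14:45 Tareph Standard Time.

14:45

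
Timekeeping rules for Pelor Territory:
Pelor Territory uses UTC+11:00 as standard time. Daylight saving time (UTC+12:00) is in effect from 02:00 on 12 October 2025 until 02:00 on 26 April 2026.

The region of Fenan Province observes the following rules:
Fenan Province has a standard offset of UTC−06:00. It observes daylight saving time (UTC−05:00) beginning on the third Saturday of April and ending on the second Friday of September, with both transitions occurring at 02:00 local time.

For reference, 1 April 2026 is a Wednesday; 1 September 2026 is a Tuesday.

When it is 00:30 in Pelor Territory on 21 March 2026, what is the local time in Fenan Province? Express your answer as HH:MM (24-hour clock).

06:30

Daylight saving runs 12 October 2025 – 26 April 2026; 21 March 2026 is inside that window, so Pelor Territory is at UTC+12:00.
00:30 Pelor Territory − 12h = 12:30 UTC (rolling into the previous day, 20 March 2026).
1 April 2026 is a Wednesday, so the first Saturday is April 4 and the third is April 18.
1 September 2026 is a Tuesday, so the first Friday is September 4 and the second is September 11.
At the standard offset (UTC−06:00), 12:30 UTC − 6h = 06:30 Fenan Province standard time.
Daylight saving runs 18 April – 11 September; the standard-time date in Fenan Province, 20 March 2026, is outside that window, so Fenan Province is on standard time at UTC−06:00.
12:30 UTC − 6h = 06:30 Fenan Province.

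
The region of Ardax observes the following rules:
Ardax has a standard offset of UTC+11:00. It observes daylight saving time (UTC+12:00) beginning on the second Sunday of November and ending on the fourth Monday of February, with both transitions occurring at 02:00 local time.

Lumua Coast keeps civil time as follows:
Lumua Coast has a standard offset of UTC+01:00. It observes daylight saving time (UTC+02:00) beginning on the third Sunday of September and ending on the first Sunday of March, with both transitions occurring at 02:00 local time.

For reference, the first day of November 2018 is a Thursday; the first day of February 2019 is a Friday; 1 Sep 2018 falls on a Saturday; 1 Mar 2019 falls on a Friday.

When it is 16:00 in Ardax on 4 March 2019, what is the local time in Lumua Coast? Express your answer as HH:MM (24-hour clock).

06:00

1 November 2018 is a Thursday, so the first Sunday is November 4 and the second is November 11.
1 February 2019 is a Friday, so the first Monday is February 4 and the fourth is February 25.
Daylight saving runs 11 November 2018 – 25 February 2019; 4 March 2019 is outside that window, so Ardax is on standard time at UTC+11:00.
16:00 Ardax − 11h = 05:00 UTC.
1 September 2018 is a Saturday, so the first Sunday is September 2 and the third is September 16.
1 March 2019 is a Friday, so the first Sunday is March 3.
At the standard offset (UTC+01:00), 05:00 UTC + 1h = 06:00 Lumua Coast standard time.
The standard-time date in Lumua Coast, 4 March 2019, does not fall between 16 September 2018 and 3 March 2019, so daylight saving is not in effect and Lumua Coast is at UTC+01:00.
05:00 UTC + 1h = 06:00 Lumua Coast.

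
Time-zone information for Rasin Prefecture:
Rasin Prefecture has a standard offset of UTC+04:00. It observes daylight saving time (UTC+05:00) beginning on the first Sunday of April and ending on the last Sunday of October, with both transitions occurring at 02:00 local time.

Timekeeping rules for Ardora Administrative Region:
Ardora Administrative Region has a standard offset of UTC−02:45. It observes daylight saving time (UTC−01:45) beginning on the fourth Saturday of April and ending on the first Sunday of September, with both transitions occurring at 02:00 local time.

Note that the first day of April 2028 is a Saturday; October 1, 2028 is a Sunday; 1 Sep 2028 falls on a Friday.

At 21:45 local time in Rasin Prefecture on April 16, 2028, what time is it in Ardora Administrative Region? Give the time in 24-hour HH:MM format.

1 April 2028 is a Saturday, so the first Sunday is April 2.
1 October 2028 is a Sunday, so Sundays fall on 1, 8, 15, 22, 29; the last is October 29.
April 16, 2028 falls between 2 April and 29 October, so daylight saving is in effect and Rasin Prefecture is at UTC+05:00.
21:45 Rasin Prefecture − 5h = 16:45 UTC.
1 April 2028 is a Saturday, so the first Saturday is April 1 and the fourth is April 22.
1 September 2028 is a Friday, so the first Sunday is September 3.
At the standard offset (UTC−02:45), 16:45 UTC − 2h45m = 14:00 Ardora Administrative Region standard time.
The standard-time date in Ardora Administrative Region, April 16, 2028, does not fall between 22 April and 3 September, so daylight saving is not in effect and Ardora Administrative Region is at UTC−02:45.
16:45 UTC − 2h45m = 14:00 Ardora Administrative Region.

14:00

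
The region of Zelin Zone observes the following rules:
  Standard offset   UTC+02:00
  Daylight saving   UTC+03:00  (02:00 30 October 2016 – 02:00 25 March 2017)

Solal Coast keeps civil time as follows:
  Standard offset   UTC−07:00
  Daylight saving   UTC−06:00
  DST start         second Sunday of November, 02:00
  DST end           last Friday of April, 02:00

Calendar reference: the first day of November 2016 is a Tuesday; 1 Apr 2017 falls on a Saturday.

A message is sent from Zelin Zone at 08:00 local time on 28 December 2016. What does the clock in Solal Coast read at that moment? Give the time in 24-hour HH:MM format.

23:00

28 December 2016 falls between 30 October 2016 and 25 March 2017, so daylight saving is in effect and Zelin Zone is at UTC+03:00.
08:00 Zelin Zone − 3h = 05:00 UTC.
1 November 2016 is a Tuesday, so the first Sunday is November 6 and the second is November 13.
1 April 2017 is a Saturday, so Fridays fall on 7, 14, 21, 28; the last is April 28.
At the standard offset (UTC−07:00), 05:00 UTC − 7h = 22:00 Solal Coast standard time (rolling into the previous day, 27 December 2016).
The standard-time date in Solal Coast, 27 December 2016, lies within the daylight-saving period (13 November 2016 – 28 April 2017), so Solal Coast is on daylight time, UTC−06:00.
05:00 UTC − 6h = 23:00 Solal Coast (rolling into the previous day, 27 December 2016).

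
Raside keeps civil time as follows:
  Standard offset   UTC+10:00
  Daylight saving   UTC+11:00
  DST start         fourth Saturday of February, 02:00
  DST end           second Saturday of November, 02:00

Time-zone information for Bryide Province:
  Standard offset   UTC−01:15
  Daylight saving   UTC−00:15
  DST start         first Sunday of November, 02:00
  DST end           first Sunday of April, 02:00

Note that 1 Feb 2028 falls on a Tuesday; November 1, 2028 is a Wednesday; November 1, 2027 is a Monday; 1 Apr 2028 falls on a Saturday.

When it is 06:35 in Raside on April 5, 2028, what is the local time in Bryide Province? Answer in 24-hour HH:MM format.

1 February 2028 is a Tuesday, so the first Saturday is February 5 and the fourth is February 26.
1 November 2028 is a Wednesday, so the first Saturday is November 4 and the second is November 11.
Daylight saving runs 26 February – 11 November; April 5, 2028 is inside that window, so Raside is at UTC+11:00.
06:35 Raside − 11h = 19:35 UTC (rolling into the previous day, 4 April 2028).
1 November 2027 is a Monday, so the first Sunday is November 7.
1 April 2028 is a Saturday, so the first Sunday is April 2.
At the standard offset (UTC−01:15), 19:35 UTC − 1h15m = 18:20 Bryide Province standard time.
The standard-time date in Bryide Province, April 4, 2028, is outside the daylight-saving period (7 November 2027 – 2 April 2028), so Bryide Province is on standard time, UTC−01:15.
19:35 UTC − 1h15m = 18:20 Bryide Province.

18:20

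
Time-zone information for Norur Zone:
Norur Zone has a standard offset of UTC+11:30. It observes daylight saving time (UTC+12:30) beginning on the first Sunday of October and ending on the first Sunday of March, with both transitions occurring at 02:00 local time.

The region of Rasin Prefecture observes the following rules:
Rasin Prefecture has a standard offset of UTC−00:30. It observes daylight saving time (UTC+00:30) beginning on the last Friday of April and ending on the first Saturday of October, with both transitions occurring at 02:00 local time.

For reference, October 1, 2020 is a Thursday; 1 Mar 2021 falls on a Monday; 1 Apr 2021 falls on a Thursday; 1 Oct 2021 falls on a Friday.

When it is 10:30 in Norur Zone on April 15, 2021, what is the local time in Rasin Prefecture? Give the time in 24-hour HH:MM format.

1 October 2020 is a Thursday, so the first Sunday is October 4.
1 March 2021 is a Monday, so the first Sunday is March 7.
April 15, 2021 does not fall between 4 October 2020 and 7 March 2021, so daylight saving is not in effect and Norur Zone is at UTC+11:30.
10:30 Norur Zone − 11h30m = 23:00 UTC (rolling into the previous day, 14 April 2021).
1 April 2021 is a Thursday, so Fridays fall on 2, 9, 16, 23, 30; the last is April 30.
1 October 2021 is a Friday, so the first Saturday is October 2.
At the standard offset (UTC−00:30), 23:00 UTC − 0h30m = 22:30 Rasin Prefecture standard time.
The standard-time date in Rasin Prefecture, April 14, 2021, does not fall between 30 April and 2 October, so daylight saving is not in effect and Rasin Prefecture is at UTC−00:30.
23:00 UTC − 0h30m = 22:30 Rasin Prefecture.

22:30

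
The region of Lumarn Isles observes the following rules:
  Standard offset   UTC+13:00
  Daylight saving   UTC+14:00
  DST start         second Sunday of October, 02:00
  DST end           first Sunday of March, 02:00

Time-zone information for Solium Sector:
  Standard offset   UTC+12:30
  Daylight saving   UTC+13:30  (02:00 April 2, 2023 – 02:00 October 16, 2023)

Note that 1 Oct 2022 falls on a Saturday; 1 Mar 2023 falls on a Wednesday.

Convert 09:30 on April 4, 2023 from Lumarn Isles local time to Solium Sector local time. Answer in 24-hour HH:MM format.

10:00

1 October 2022 is a Saturday, so the first Sunday is October 2 and the second is October 9.
1 March 2023 is a Wednesday, so the first Sunday is March 5.
Daylight saving runs 9 October 2022 – 5 March 2023; April 4, 2023 is outside that window, so Lumarn Isles is on standard time at UTC+13:00.
09:30 Lumarn Isles − 13h = 20:30 UTC (rolling into the previous day, 3 April 2023).
At the standard offset (UTC+12:30), 20:30 UTC + 12h30m = 09:00 Solium Sector standard time (rolling into the next day, 4 April 2023).
The standard-time date in Solium Sector, April 4, 2023, lies within the daylight-saving period (2 April – 16 October), so Solium Sector is on daylight time, UTC+13:30.
20:30 UTC + 13h30m = 10:00 Solium Sector (rolling into the next day, 4 April 2023).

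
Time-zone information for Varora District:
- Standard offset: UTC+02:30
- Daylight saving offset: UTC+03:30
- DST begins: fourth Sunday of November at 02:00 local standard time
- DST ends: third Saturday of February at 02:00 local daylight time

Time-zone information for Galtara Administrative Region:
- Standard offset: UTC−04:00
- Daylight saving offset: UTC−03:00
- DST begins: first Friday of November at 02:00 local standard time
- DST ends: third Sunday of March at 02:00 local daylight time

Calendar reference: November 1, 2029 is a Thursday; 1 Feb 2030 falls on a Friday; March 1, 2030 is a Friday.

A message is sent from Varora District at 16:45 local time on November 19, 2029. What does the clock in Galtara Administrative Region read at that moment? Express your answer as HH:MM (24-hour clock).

1 November 2029 is a Thursday, so the first Sunday is November 4 and the fourth is November 25.
1 February 2030 is a Friday, so the first Saturday is February 2 and the third is February 16.
Daylight saving runs 25 November 2029 – 16 February 2030; November 19, 2029 is outside that window, so Varora District is on standard time at UTC+02:30.
16:45 Varora District − 2h30m = 14:15 UTC.
1 November 2029 is a Thursday, so the first Friday is November 2.
1 March 2030 is a Friday, so the first Sunday is March 3 and the third is March 17.
At the standard offset (UTC−04:00), 14:15 UTC − 4h = 10:15 Galtara Administrative Region standard time.
The standard-time date in Galtara Administrative Region, November 19, 2029, falls between 2 November 2029 and 17 March 2030, so daylight saving is in effect and Galtara Administrative Region is at UTC−03:00.
14:15 UTC − 3h = 11:15 Galtara Administrative Region.

11:15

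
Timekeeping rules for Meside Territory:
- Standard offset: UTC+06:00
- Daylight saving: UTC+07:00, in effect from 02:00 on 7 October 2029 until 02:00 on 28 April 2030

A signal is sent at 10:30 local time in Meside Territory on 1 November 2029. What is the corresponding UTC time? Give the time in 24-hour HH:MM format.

03:30

1 November 2029 falls between 7 October 2029 and 28 April 2030, so daylight saving is in effect and Meside Territory is at UTC+07:00.
10:30 local − 7h = 03:30 UTC.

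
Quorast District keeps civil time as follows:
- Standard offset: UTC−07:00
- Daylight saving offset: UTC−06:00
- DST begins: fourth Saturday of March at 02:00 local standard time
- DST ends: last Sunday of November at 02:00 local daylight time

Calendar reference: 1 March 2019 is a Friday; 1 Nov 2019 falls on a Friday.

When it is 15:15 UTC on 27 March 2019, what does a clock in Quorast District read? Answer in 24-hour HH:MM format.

1 March 2019 is a Friday, so the first Saturday is March 2 and the fourth is March 23.
1 November 2019 is a Friday, so Sundays fall on 3, 10, 17, 24; the last is November 24.
At the standard offset (UTC−07:00), 15:15 UTC − 7h = 08:15 Quorast District standard time.
The standard-time date in Quorast District, 27 March 2019, lies within the daylight-saving period (23 March – 24 November), so Quorast District is on daylight time, UTC−06:00.
15:15 UTC − 6h = 09:15 local.

09:15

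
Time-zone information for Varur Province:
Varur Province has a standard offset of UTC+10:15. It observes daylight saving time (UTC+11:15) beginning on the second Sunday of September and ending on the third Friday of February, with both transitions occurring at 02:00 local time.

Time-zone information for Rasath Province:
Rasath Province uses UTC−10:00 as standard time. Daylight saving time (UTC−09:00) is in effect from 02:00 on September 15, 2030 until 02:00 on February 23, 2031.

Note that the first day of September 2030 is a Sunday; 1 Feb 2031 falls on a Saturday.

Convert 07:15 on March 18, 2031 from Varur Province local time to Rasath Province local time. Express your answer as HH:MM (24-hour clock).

11:00

1 September 2030 is a Sunday, so the first Sunday is September 1 and the second is September 8.
1 February 2031 is a Saturday, so the first Friday is February 7 and the third is February 21.
March 18, 2031 does not fall between 8 September 2030 and 21 February 2031, so daylight saving is not in effect and Varur Province is at UTC+10:15.
07:15 Varur Province − 10h15m = 21:00 UTC (rolling into the previous day, 17 March 2031).
At the standard offset (UTC−10:00), 21:00 UTC − 10h = 11:00 Rasath Province standard time.
The standard-time date in Rasath Province, March 17, 2031, does not fall between 15 September 2030 and 23 February 2031, so daylight saving is not in effect and Rasath Province is at UTC−10:00.
21:00 UTC − 10h = 11:00 Rasath Province.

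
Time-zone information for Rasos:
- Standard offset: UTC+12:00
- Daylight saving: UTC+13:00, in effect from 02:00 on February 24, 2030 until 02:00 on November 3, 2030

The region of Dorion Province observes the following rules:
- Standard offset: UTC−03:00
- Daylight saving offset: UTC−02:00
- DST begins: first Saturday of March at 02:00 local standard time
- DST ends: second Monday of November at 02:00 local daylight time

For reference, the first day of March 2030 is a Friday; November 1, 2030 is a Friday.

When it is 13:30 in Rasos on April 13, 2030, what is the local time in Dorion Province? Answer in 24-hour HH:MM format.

Daylight saving runs 24 February – 3 November; April 13, 2030 is inside that window, so Rasos is at UTC+13:00.
13:30 Rasos − 13h = 00:30 UTC.
1 March 2030 is a Friday, so the first Saturday is March 2.
1 November 2030 is a Friday, so the first Monday is November 4 and the second is November 11.
At the standard offset (UTC−03:00), 00:30 UTC − 3h = 21:30 Dorion Province standard time (rolling into the previous day, 12 April 2030).
Daylight saving runs 2 March – 11 November; the standard-time date in Dorion Province, April 12, 2030, is inside that window, so Dorion Province is at UTC−02:00.
00:30 UTC − 2h = 22:30 Dorion Province (rolling into the previous day, 12 April 2030).

22:30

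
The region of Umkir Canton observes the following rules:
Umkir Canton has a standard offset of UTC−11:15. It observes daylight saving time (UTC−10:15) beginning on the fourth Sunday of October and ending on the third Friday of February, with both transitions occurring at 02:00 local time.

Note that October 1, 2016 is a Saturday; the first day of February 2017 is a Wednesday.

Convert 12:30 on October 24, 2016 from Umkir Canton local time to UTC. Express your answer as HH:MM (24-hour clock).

22:45

1 October 2016 is a Saturday, so the first Sunday is October 2 and the fourth is October 23.
1 February 2017 is a Wednesday, so the first Friday is February 3 and the third is February 17.
October 24, 2016 lies within the daylight-saving period (23 October 2016 – 17 February 2017), so Umkir Canton is on daylight time, UTC−10:15.
12:30 local + 10h15m = 22:45 UTC.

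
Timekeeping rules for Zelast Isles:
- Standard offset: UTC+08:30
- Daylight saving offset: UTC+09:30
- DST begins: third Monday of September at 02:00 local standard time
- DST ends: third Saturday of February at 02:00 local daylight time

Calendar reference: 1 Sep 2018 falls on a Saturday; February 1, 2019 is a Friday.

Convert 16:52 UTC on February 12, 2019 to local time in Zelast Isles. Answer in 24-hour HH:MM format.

1 September 2018 is a Saturday, so the first Monday is September 3 and the third is September 17.
1 February 2019 is a Friday, so the first Saturday is February 2 and the third is February 16.
At the standard offset (UTC+08:30), 16:52 UTC + 8h30m = 01:22 Zelast Isles standard time (rolling into the next day, 13 February 2019).
The standard-time date in Zelast Isles, February 13, 2019, falls between 17 September 2018 and 16 February 2019, so daylight saving is in effect and Zelast Isles is at UTC+09:30.
16:52 UTC + 9h30m = 02:22 local (rolling into the next day, 13 February 2019).

02:22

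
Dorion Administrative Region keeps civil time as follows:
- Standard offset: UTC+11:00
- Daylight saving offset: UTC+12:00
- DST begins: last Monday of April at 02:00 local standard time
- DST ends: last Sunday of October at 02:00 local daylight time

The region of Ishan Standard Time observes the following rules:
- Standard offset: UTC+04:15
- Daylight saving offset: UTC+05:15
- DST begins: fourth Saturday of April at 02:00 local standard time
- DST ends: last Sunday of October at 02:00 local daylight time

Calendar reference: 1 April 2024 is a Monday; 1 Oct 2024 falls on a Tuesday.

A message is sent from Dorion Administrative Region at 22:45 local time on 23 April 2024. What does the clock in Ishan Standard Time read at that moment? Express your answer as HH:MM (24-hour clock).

16:00

1 April 2024 is a Monday, so Mondays fall on 1, 8, 15, 22, 29; the last is April 29.
1 October 2024 is a Tuesday, so Sundays fall on 6, 13, 20, 27; the last is October 27.
23 April 2024 does not fall between 29 April and 27 October, so daylight saving is not in effect and Dorion Administrative Region is at UTC+11:00.
22:45 Dorion Administrative Region − 11h = 11:45 UTC.
1 April 2024 is a Monday, so the first Saturday is April 6 and the fourth is April 27.
1 October 2024 is a Tuesday, so Sundays fall on 6, 13, 20, 27; the last is October 27.
At the standard offset (UTC+04:15), 11:45 UTC + 4h15m = 16:00 Ishan Standard Time standard time.
The standard-time date in Ishan Standard Time, 23 April 2024, does not fall between 27 April and 27 October, so daylight saving is not in effect and Ishan Standard Time is at UTC+04:15.
11:45 UTC + 4h15m = 16:00 Ishan Standard Time.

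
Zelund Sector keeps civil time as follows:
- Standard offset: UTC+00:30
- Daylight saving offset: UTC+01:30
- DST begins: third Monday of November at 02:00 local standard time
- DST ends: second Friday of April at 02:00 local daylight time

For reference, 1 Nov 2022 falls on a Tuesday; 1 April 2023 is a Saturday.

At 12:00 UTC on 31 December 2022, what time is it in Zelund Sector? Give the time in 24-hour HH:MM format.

1 November 2022 is a Tuesday, so the first Monday is November 7 and the third is November 21.
1 April 2023 is a Saturday, so the first Friday is April 7 and the second is April 14.
At the standard offset (UTC+00:30), 12:00 UTC + 0h30m = 12:30 Zelund Sector standard time.
Daylight saving runs 21 November 2022 – 14 April 2023; the standard-time date in Zelund Sector, 31 December 2022, is inside that window, so Zelund Sector is at UTC+01:30.
12:00 UTC + 1h30m = 13:30 local.

13:30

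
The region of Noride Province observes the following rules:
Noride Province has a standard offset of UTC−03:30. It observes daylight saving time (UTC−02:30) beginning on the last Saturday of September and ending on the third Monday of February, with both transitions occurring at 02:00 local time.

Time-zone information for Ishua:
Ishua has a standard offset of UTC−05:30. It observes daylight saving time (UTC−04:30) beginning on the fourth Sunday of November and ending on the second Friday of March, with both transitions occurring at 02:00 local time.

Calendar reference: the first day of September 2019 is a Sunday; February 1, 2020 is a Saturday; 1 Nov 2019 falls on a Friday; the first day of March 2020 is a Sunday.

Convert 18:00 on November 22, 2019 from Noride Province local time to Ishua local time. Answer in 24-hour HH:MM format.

1 September 2019 is a Sunday, so Saturdays fall on 7, 14, 21, 28; the last is September 28.
1 February 2020 is a Saturday, so the first Monday is February 3 and the third is February 17.
November 22, 2019 lies within the daylight-saving period (28 September 2019 – 17 February 2020), so Noride Province is on daylight time, UTC−02:30.
18:00 Noride Province + 2h30m = 20:30 UTC.
1 November 2019 is a Friday, so the first Sunday is November 3 and the fourth is November 24.
1 March 2020 is a Sunday, so the first Friday is March 6 and the second is March 13.
At the standard offset (UTC−05:30), 20:30 UTC − 5h30m = 15:00 Ishua standard time.
The standard-time date in Ishua, November 22, 2019, does not fall between 24 November 2019 and 13 March 2020, so daylight saving is not in effect and Ishua is at UTC−05:30.
20:30 UTC − 5h30m = 15:00 Ishua.

15:00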